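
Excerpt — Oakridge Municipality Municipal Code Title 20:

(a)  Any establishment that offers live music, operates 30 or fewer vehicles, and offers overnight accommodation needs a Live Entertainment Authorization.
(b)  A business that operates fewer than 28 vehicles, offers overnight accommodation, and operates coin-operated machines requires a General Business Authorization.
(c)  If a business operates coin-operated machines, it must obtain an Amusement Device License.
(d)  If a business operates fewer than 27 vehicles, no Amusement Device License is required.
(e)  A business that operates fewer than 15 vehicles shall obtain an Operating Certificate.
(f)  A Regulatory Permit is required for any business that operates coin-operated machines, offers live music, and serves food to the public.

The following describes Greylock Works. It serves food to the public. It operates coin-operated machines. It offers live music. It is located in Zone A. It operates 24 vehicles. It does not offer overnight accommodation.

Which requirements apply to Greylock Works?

Regulatory Permit

(a) offers live music; vehicles 24 ≤ 30; does not offer overnight accommodation → Live Entertainment Authorization not required.
(b) vehicles 24 < 28; does not offer overnight accommodation; operates coin-operated machines → General Business Authorization not required.
(c) operates coin-operated machines → Amusement Device License required.
(d) vehicles 24 < 27 → exempt from Amusement Device License.
(e) vehicles 24 ≥ 15 → Operating Certificate not required.
(f) operates coin-operated machines; offers live music; serves food to the public → Regulatory Permit required.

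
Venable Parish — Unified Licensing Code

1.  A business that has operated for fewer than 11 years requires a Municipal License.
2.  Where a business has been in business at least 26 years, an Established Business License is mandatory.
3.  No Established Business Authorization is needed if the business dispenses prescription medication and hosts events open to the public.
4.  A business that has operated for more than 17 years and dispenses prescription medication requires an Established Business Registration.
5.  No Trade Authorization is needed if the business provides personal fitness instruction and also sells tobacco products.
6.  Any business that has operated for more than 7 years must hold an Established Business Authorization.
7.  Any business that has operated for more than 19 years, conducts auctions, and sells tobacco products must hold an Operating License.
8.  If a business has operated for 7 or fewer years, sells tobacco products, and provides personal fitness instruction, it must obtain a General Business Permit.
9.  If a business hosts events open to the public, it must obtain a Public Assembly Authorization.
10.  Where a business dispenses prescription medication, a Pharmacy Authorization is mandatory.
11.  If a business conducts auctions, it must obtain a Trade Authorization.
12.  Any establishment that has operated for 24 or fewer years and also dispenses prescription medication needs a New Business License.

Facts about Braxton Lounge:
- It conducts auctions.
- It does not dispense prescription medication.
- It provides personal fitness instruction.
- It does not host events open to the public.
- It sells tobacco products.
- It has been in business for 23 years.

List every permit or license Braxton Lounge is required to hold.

Established Business Authorization, Operating License

1. years in business 23 ≥ 11 → Municipal License not required.
2. years in business 23 < 26 → Established Business License not required.
3. does not dispense prescription medication; does not host events open to the public → Established Business Authorization exemption does not apply.
4. years in business 23 > 17; does not dispense prescription medication → Established Business Registration not required.
5. provides personal fitness instruction; sells tobacco products → exempt from Trade Authorization.
6. years in business 23 > 7 → Established Business Authorization required.
7. years in business 23 > 19; conducts auctions; sells tobacco products → Operating License required.
8. years in business 23 > 7; sells tobacco products; provides personal fitness instruction → General Business Permit not required.
9. does not host events open to the public → Public Assembly Authorization not required.
10. does not dispense prescription medication → Pharmacy Authorization not required.
11. conducts auctions → Trade Authorization required.
12. years in business 23 ≤ 24; does not dispense prescription medication → New Business License not required.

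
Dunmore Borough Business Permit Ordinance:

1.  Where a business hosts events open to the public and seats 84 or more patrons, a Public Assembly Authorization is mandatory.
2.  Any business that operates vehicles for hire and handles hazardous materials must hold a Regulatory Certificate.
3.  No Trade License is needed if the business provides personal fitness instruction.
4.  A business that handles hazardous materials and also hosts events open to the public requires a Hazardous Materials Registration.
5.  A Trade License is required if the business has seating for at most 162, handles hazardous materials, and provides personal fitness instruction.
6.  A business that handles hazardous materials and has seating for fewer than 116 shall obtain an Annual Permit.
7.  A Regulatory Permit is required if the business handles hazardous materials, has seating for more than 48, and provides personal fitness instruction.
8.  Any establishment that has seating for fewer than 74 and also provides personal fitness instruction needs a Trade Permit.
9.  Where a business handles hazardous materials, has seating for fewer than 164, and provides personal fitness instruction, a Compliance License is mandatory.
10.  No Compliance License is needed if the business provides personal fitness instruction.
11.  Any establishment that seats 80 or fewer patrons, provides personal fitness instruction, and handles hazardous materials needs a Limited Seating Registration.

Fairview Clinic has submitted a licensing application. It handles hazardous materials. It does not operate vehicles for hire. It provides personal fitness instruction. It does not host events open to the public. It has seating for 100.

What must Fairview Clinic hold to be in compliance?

Annual Permit, Regulatory Permit

1. does not host events open to the public; seating 100 ≥ 84 → Public Assembly Authorization not required.
2. does not operate vehicles for hire; handles hazardous materials → Regulatory Certificate not required.
3. provides personal fitness instruction → exempt from Trade License.
4. handles hazardous materials; does not host events open to the public → Hazardous Materials Registration not required.
5. seating 100 ≤ 162; handles hazardous materials; provides personal fitness instruction → Trade License required.
6. handles hazardous materials; seating 100 < 116 → Annual Permit required.
7. handles hazardous materials; seating 100 > 48; provides personal fitness instruction → Regulatory Permit required.
8. seating 100 ≥ 74; provides personal fitness instruction → Trade Permit not required.
9. handles hazardous materials; seating 100 < 164; provides personal fitness instruction → Compliance License required.
10. provides personal fitness instruction → exempt from Compliance License.
11. seating 100 > 80; provides personal fitness instruction; handles hazardous materials → Limited Seating Registration not required.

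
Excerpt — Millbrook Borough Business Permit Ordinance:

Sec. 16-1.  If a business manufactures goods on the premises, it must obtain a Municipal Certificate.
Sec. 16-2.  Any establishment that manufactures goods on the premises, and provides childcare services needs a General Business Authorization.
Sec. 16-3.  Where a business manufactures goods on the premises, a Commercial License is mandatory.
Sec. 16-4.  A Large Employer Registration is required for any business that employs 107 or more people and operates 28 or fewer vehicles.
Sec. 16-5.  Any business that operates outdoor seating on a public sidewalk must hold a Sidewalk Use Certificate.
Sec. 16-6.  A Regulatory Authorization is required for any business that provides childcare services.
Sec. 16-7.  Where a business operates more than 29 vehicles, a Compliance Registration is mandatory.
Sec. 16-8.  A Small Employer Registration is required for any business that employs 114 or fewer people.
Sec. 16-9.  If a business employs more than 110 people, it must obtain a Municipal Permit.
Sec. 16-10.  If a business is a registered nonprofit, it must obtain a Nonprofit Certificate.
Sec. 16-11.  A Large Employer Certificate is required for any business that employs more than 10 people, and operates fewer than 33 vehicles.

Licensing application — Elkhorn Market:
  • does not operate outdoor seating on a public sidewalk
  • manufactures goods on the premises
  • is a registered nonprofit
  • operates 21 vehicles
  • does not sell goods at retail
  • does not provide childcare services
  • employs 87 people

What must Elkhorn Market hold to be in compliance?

Sec. 16-1. manufactures goods on the premises → Municipal Certificate required.
Sec. 16-2. manufactures goods on the premises; does not provide childcare services → General Business Authorization not required.
Sec. 16-3. manufactures goods on the premises → Commercial License required.
Sec. 16-4. employees 87 < 107; vehicles 21 ≤ 28 → Large Employer Registration not required.
Sec. 16-5. does not operate outdoor seating on a public sidewalk → Sidewalk Use Certificate not required.
Sec. 16-6. does not provide childcare services → Regulatory Authorization not required.
Sec. 16-7. vehicles 21 ≤ 29 → Compliance Registration not required.
Sec. 16-8. employees 87 ≤ 114 → Small Employer Registration required.
Sec. 16-9. employees 87 ≤ 110 → Municipal Permit not required.
Sec. 16-10. is a registered nonprofit → Nonprofit Certificate required.
Sec. 16-11. employees 87 > 10; vehicles 21 < 33 → Large Employer Certificate required.

Commercial License, Large Employer Certificate, Municipal Certificate, Nonprofit Certificate, Small Employer Registration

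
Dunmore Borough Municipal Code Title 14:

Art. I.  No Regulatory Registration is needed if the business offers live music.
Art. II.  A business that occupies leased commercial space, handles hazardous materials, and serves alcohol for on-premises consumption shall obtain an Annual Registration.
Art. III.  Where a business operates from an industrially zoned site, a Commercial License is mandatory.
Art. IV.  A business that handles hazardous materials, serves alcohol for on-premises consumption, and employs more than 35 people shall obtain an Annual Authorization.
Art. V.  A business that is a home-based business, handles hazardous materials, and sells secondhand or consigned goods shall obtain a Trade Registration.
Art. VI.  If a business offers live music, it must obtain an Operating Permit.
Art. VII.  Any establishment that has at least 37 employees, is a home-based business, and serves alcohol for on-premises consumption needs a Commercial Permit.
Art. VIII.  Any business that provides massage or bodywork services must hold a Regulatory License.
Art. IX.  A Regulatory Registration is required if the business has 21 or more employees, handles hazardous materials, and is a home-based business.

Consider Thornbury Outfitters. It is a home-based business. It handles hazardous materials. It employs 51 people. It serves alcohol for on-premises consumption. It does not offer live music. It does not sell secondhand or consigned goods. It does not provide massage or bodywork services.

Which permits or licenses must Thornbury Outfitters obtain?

Art. I. does not offer live music → Regulatory Registration exemption does not apply.
Art. II. is a home-based business (not: occupies leased commercial space); handles hazardous materials; serves alcohol for on-premises consumption → Annual Registration not required.
Art. III. is a home-based business (not: operates from an industrially zoned site) → Commercial License not required.
Art. IV. handles hazardous materials; serves alcohol for on-premises consumption; employees 51 > 35 → Annual Authorization required.
Art. V. is a home-based business; handles hazardous materials; does not sell secondhand or consigned goods → Trade Registration not required.
Art. VI. does not offer live music → Operating Permit not required.
Art. VII. employees 51 ≥ 37; is a home-based business; serves alcohol for on-premises consumption → Commercial Permit required.
Art. VIII. does not provide massage or bodywork services → Regulatory License not required.
Art. IX. employees 51 ≥ 21; handles hazardous materials; is a home-based business → Regulatory Registration required.

Annual Authorization, Commercial Permit, Regulatory Registration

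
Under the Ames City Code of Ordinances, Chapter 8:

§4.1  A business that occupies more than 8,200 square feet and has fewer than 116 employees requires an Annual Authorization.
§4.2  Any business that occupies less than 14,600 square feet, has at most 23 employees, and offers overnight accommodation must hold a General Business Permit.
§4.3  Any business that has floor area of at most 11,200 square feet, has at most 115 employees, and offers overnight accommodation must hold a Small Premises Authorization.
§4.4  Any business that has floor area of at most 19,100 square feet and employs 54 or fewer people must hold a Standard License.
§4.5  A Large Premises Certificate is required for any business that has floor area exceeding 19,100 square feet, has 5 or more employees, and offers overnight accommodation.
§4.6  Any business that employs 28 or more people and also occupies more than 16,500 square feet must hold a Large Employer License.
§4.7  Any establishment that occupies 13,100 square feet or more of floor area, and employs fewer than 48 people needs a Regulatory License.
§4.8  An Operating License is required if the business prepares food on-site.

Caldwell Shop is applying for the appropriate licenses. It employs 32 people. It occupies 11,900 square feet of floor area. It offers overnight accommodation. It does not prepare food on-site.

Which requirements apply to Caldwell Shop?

§4.1 floor area 11,900 square feet > 8,200 square feet; employees 32 < 116 → Annual Authorization required.
§4.2 floor area 11,900 square feet < 14,600 square feet; employees 32 > 23; offers overnight accommodation → General Business Permit not required.
§4.3 floor area 11,900 square feet > 11,200 square feet; employees 32 ≤ 115; offers overnight accommodation → Small Premises Authorization not required.
§4.4 floor area 11,900 square feet ≤ 19,100 square feet; employees 32 ≤ 54 → Standard License required.
§4.5 floor area 11,900 square feet ≤ 19,100 square feet; employees 32 ≥ 5; offers overnight accommodation → Large Premises Certificate not required.
§4.6 employees 32 ≥ 28; floor area 11,900 square feet ≤ 16,500 square feet → Large Employer License not required.
§4.7 floor area 11,900 square feet < 13,100 square feet; employees 32 < 48 → Regulatory License not required.
§4.8 does not prepare food on-site → Operating License not required.

Annual Authorization, Standard License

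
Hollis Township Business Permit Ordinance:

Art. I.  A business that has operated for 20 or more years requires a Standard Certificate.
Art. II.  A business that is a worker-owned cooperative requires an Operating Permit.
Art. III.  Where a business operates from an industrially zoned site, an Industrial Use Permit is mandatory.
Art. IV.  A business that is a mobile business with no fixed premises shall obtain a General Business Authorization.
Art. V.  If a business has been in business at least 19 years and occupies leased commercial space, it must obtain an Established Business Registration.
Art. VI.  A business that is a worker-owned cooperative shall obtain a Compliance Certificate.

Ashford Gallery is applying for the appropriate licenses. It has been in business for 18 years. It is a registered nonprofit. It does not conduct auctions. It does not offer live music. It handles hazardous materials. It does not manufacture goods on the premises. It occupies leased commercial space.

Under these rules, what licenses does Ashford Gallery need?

None

Art. I. years in business 18 < 20 → Standard Certificate not required.
Art. II. is a registered nonprofit (not: is a worker-owned cooperative) → Operating Permit not required.
Art. III. occupies leased commercial space (not: operates from an industrially zoned site) → Industrial Use Permit not required.
Art. IV. occupies leased commercial space (not: is a mobile business with no fixed premises) → General Business Authorization not required.
Art. V. years in business 18 < 19; occupies leased commercial space → Established Business Registration not required.
Art. VI. is a registered nonprofit (not: is a worker-owned cooperative) → Compliance Certificate not required.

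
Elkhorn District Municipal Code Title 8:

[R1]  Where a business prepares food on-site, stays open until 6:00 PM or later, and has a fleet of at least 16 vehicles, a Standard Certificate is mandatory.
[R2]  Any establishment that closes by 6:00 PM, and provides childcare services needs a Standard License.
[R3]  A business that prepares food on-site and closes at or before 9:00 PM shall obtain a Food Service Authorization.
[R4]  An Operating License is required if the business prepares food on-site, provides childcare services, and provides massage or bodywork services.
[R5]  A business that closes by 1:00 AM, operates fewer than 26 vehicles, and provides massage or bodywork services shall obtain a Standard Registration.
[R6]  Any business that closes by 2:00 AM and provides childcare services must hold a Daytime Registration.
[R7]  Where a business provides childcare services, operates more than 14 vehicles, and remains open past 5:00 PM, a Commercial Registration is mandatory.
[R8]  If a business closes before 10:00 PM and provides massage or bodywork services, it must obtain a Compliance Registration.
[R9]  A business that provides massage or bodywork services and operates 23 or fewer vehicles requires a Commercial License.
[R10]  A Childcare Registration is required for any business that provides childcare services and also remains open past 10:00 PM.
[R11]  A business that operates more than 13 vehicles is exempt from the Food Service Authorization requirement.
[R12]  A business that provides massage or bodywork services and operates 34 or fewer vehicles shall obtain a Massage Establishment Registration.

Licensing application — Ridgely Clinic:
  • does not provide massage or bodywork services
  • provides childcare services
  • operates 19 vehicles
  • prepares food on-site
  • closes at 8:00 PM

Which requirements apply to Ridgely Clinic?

[R1] prepares food on-site; closes 8:00 PM, after 6:00 PM; vehicles 19 ≥ 16 → Standard Certificate required.
[R2] closes 8:00 PM, after 6:00 PM; provides childcare services → Standard License not required.
[R3] prepares food on-site; closes 8:00 PM, at/before 9:00 PM → Food Service Authorization required.
[R4] prepares food on-site; provides childcare services; does not provide massage or bodywork services → Operating License not required.
[R5] closes 8:00 PM, at/before 1:00 AM; vehicles 19 < 26; does not provide massage or bodywork services → Standard Registration not required.
[R6] closes 8:00 PM, at/before 2:00 AM; provides childcare services → Daytime Registration required.
[R7] provides childcare services; vehicles 19 > 14; closes 8:00 PM, after 5:00 PM → Commercial Registration required.
[R8] closes 8:00 PM, at/before 10:00 PM; does not provide massage or bodywork services → Compliance Registration not required.
[R9] does not provide massage or bodywork services; vehicles 19 ≤ 23 → Commercial License not required.
[R10] provides childcare services; closes 8:00 PM, at/before 10:00 PM → Childcare Registration not required.
[R11] vehicles 19 > 13 → exempt from Food Service Authorization.
[R12] does not provide massage or bodywork services; vehicles 19 ≤ 34 → Massage Establishment Registration not required.

Commercial Registration, Daytime Registration, Standard Certificate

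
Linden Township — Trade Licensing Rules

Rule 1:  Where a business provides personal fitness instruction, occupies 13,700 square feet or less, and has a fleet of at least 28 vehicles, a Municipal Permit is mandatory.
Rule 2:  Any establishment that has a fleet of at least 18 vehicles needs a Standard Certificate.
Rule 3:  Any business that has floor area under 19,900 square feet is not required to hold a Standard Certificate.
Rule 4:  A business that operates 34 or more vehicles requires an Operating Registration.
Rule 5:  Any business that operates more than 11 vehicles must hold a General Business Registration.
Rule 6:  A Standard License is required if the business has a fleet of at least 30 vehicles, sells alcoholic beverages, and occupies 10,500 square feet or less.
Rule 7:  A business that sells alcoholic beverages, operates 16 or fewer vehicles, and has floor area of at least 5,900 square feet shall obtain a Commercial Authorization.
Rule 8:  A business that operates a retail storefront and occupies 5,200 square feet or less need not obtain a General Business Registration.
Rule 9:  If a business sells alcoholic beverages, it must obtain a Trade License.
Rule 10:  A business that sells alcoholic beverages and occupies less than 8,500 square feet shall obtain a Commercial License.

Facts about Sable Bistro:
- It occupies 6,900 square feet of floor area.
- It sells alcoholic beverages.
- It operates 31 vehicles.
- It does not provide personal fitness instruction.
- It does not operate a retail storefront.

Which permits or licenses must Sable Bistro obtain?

Rule 1: does not provide personal fitness instruction; floor area 6,900 square feet ≤ 13,700 square feet; vehicles 31 ≥ 28 → Municipal Permit not required.
Rule 2: vehicles 31 ≥ 18 → Standard Certificate required.
Rule 3: floor area 6,900 square feet < 19,900 square feet → exempt from Standard Certificate.
Rule 4: vehicles 31 < 34 → Operating Registration not required.
Rule 5: vehicles 31 > 11 → General Business Registration required.
Rule 6: vehicles 31 ≥ 30; sells alcoholic beverages; floor area 6,900 square feet ≤ 10,500 square feet → Standard License required.
Rule 7: sells alcoholic beverages; vehicles 31 > 16; floor area 6,900 square feet ≥ 5,900 square feet → Commercial Authorization not required.
Rule 8: does not operate a retail storefront; floor area 6,900 square feet > 5,200 square feet → General Business Registration exemption does not apply.
Rule 9: sells alcoholic beverages → Trade License required.
Rule 10: sells alcoholic beverages; floor area 6,900 square feet < 8,500 square feet → Commercial License required.

Commercial License, General Business Registration, Standard License, Trade License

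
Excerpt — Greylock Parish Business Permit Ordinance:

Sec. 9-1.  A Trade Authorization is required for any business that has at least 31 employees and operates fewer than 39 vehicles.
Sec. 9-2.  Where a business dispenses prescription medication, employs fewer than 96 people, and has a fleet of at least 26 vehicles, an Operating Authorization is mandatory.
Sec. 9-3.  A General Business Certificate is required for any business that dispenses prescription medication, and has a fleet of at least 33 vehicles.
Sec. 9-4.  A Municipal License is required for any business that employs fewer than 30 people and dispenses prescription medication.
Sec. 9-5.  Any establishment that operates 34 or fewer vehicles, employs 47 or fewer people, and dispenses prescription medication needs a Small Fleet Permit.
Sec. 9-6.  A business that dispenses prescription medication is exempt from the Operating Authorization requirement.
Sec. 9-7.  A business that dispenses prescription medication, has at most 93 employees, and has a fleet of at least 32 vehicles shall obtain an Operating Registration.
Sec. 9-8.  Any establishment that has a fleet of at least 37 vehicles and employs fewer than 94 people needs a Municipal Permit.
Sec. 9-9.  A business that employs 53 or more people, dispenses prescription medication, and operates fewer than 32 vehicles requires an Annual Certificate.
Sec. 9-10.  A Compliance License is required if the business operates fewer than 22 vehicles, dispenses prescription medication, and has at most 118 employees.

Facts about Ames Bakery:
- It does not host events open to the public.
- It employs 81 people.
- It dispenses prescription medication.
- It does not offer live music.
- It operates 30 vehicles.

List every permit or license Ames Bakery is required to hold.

Sec. 9-1. employees 81 ≥ 31; vehicles 30 < 39 → Trade Authorization required.
Sec. 9-2. dispenses prescription medication; employees 81 < 96; vehicles 30 ≥ 26 → Operating Authorization required.
Sec. 9-3. dispenses prescription medication; vehicles 30 < 33 → General Business Certificate not required.
Sec. 9-4. employees 81 ≥ 30; dispenses prescription medication → Municipal License not required.
Sec. 9-5. vehicles 30 ≤ 34; employees 81 > 47; dispenses prescription medication → Small Fleet Permit not required.
Sec. 9-6. dispenses prescription medication → exempt from Operating Authorization.
Sec. 9-7. dispenses prescription medication; employees 81 ≤ 93; vehicles 30 < 32 → Operating Registration not required.
Sec. 9-8. vehicles 30 < 37; employees 81 < 94 → Municipal Permit not required.
Sec. 9-9. employees 81 ≥ 53; dispenses prescription medication; vehicles 30 < 32 → Annual Certificate required.
Sec. 9-10. vehicles 30 ≥ 22; dispenses prescription medication; employees 81 ≤ 118 → Compliance License not required.

Annual Certificate, Trade Authorization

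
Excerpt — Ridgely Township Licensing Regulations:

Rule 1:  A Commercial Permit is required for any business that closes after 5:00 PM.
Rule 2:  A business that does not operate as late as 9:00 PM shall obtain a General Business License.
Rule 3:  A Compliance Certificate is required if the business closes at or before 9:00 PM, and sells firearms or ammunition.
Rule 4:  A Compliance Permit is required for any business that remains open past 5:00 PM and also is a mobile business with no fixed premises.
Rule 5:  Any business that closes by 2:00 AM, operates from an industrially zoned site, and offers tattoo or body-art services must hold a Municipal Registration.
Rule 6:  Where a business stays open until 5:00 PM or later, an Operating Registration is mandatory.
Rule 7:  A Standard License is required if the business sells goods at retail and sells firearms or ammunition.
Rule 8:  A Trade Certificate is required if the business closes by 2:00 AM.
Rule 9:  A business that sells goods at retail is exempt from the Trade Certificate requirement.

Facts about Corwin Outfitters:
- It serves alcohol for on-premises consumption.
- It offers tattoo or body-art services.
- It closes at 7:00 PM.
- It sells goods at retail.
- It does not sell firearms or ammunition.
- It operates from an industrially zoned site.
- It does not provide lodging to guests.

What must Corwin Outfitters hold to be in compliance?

Commercial Permit, General Business License, Municipal Registration, Operating Registration

Rule 1: closes 7:00 PM, after 5:00 PM → Commercial Permit required.
Rule 2: closes 7:00 PM, at/before 9:00 PM → General Business License required.
Rule 3: closes 7:00 PM, at/before 9:00 PM; does not sell firearms or ammunition → Compliance Certificate not required.
Rule 4: closes 7:00 PM, after 5:00 PM; operates from an industrially zoned site (not: is a mobile business with no fixed premises) → Compliance Permit not required.
Rule 5: closes 7:00 PM, at/before 2:00 AM; operates from an industrially zoned site; offers tattoo or body-art services → Municipal Registration required.
Rule 6: closes 7:00 PM, after 5:00 PM → Operating Registration required.
Rule 7: sells goods at retail; does not sell firearms or ammunition → Standard License not required.
Rule 8: closes 7:00 PM, at/before 2:00 AM → Trade Certificate required.
Rule 9: sells goods at retail → exempt from Trade Certificate.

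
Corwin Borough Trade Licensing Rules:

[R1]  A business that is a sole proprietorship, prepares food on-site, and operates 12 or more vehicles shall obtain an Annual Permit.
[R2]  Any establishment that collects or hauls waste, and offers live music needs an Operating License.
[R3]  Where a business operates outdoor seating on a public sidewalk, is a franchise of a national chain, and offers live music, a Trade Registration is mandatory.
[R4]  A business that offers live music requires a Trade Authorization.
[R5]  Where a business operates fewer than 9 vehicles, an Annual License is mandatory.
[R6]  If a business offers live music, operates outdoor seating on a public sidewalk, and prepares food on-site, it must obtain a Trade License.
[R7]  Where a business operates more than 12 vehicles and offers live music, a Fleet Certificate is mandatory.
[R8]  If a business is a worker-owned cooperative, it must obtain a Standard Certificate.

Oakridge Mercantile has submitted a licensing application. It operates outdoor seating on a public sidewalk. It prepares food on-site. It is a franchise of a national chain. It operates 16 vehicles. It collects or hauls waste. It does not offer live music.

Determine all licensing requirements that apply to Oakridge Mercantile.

None

[R1] is a franchise of a national chain (not: is a sole proprietorship); prepares food on-site; vehicles 16 ≥ 12 → Annual Permit not required.
[R2] collects or hauls waste; does not offer live music → Operating License not required.
[R3] operates outdoor seating on a public sidewalk; is a franchise of a national chain; does not offer live music → Trade Registration not required.
[R4] does not offer live music → Trade Authorization not required.
[R5] vehicles 16 ≥ 9 → Annual License not required.
[R6] does not offer live music; operates outdoor seating on a public sidewalk; prepares food on-site → Trade License not required.
[R7] vehicles 16 > 12; does not offer live music → Fleet Certificate not required.
[R8] is a franchise of a national chain (not: is a worker-owned cooperative) → Standard Certificate not required.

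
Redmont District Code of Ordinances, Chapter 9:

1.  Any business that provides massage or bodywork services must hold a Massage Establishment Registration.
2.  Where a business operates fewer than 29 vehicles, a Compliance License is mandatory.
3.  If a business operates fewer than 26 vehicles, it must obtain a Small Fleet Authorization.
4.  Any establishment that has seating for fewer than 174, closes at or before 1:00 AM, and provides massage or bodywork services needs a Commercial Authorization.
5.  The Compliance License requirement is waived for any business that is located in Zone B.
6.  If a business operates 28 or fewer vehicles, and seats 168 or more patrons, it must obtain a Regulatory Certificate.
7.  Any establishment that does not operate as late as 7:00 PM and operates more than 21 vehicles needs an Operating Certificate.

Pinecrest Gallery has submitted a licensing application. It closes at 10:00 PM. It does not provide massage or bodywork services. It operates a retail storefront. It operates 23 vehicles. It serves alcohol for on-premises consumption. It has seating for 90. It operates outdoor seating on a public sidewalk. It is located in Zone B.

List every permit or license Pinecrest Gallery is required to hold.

Small Fleet Authorization

1. does not provide massage or bodywork services → Massage Establishment Registration not required.
2. vehicles 23 < 29 → Compliance License required.
3. vehicles 23 < 26 → Small Fleet Authorization required.
4. seating 90 < 174; closes 10:00 PM, at/before 1:00 AM; does not provide massage or bodywork services → Commercial Authorization not required.
5. is located in Zone B → exempt from Compliance License.
6. vehicles 23 ≤ 28; seating 90 < 168 → Regulatory Certificate not required.
7. closes 10:00 PM, after 7:00 PM; vehicles 23 > 21 → Operating Certificate not required.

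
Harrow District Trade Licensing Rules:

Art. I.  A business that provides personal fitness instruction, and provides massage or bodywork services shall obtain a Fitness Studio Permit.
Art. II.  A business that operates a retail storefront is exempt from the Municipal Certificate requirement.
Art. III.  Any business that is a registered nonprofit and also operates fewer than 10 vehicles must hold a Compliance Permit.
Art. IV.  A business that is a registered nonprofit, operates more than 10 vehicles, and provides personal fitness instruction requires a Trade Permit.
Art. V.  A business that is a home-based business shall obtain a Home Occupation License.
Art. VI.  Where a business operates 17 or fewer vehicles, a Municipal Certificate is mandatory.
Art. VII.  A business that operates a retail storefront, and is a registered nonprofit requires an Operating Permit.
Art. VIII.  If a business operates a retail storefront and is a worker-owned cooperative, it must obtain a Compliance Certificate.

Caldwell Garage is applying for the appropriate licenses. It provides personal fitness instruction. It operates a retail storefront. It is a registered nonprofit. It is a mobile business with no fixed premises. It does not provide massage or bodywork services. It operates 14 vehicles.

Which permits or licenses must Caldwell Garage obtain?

Operating Permit, Trade Permit

Art. I. provides personal fitness instruction; does not provide massage or bodywork services → Fitness Studio Permit not required.
Art. II. operates a retail storefront → exempt from Municipal Certificate.
Art. III. is a registered nonprofit; vehicles 14 ≥ 10 → Compliance Permit not required.
Art. IV. is a registered nonprofit; vehicles 14 > 10; provides personal fitness instruction → Trade Permit required.
Art. V. is a mobile business with no fixed premises (not: is a home-based business) → Home Occupation License not required.
Art. VI. vehicles 14 ≤ 17 → Municipal Certificate required.
Art. VII. operates a retail storefront; is a registered nonprofit → Operating Permit required.
Art. VIII. operates a retail storefront; is a registered nonprofit (not: is a worker-owned cooperative) → Compliance Certificate not required.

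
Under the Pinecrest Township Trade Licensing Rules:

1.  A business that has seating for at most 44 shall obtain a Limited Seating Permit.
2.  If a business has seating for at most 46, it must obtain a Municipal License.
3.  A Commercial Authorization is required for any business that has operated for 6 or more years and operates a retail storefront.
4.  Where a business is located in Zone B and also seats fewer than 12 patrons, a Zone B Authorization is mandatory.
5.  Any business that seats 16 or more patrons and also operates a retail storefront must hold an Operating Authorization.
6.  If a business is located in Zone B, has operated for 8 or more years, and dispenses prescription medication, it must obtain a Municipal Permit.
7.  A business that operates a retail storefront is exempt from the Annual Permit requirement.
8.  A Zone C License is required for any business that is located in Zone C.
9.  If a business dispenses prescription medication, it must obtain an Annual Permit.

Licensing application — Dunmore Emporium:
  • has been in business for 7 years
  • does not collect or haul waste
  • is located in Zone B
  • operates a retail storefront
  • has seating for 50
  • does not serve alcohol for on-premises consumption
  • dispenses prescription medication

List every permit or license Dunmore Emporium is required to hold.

1. seating 50 > 44 → Limited Seating Permit not required.
2. seating 50 > 46 → Municipal License not required.
3. years in business 7 ≥ 6; operates a retail storefront → Commercial Authorization required.
4. is located in Zone B; seating 50 ≥ 12 → Zone B Authorization not required.
5. seating 50 ≥ 16; operates a retail storefront → Operating Authorization required.
6. is located in Zone B; years in business 7 < 8; dispenses prescription medication → Municipal Permit not required.
7. operates a retail storefront → exempt from Annual Permit.
8. is located in Zone B (not: is located in Zone C) → Zone C License not required.
9. dispenses prescription medication → Annual Permit required.

Commercial Authorization, Operating Authorization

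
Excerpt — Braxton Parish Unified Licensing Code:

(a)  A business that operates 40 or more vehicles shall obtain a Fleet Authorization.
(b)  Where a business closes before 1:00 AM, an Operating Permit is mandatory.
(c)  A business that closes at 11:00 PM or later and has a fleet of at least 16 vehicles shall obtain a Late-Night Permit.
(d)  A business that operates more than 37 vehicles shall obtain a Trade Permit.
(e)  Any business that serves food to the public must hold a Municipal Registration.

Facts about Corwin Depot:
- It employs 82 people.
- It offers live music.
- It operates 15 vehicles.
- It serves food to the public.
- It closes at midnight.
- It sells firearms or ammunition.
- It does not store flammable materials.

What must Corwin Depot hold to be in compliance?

Municipal Registration, Operating Permit

(a) vehicles 15 < 40 → Fleet Authorization not required.
(b) closes midnight, at/before 1:00 AM → Operating Permit required.
(c) closes midnight, after 11:00 PM; vehicles 15 < 16 → Late-Night Permit not required.
(d) vehicles 15 ≤ 37 → Trade Permit not required.
(e) serves food to the public → Municipal Registration required.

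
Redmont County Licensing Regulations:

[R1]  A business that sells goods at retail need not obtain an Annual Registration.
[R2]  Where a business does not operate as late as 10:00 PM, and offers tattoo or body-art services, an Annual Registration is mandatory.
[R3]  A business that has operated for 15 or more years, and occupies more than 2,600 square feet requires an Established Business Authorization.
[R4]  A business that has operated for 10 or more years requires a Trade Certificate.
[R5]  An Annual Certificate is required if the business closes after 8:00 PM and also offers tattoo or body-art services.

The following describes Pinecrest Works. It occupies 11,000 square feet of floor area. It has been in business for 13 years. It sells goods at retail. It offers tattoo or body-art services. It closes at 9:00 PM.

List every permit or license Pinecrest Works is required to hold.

Annual Certificate, Trade Certificate

[R1] sells goods at retail → exempt from Annual Registration.
[R2] closes 9:00 PM, at/before 10:00 PM; offers tattoo or body-art services → Annual Registration required.
[R3] years in business 13 < 15; floor area 11,000 square feet > 2,600 square feet → Established Business Authorization not required.
[R4] years in business 13 ≥ 10 → Trade Certificate required.
[R5] closes 9:00 PM, after 8:00 PM; offers tattoo or body-art services → Annual Certificate required.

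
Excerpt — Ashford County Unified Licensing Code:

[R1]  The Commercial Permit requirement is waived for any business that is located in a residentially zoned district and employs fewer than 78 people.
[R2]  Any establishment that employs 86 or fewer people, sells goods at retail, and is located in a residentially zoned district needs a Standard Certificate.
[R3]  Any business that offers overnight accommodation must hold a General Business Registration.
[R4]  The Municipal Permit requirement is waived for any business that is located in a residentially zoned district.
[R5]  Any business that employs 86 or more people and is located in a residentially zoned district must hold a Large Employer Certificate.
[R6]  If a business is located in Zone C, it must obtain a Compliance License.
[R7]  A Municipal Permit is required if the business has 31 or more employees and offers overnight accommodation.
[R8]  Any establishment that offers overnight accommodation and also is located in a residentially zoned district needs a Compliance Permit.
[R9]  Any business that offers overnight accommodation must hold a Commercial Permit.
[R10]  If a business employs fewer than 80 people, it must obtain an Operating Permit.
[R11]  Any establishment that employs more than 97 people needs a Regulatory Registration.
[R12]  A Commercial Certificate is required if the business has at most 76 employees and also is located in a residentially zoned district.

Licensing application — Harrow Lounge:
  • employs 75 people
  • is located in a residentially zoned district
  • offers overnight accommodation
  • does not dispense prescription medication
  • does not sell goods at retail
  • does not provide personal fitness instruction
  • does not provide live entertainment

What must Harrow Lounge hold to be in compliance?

Commercial Certificate, Compliance Permit, General Business Registration, Operating Permit

[R1] is located in a residentially zoned district; employees 75 < 78 → exempt from Commercial Permit.
[R2] employees 75 ≤ 86; does not sell goods at retail; is located in a residentially zoned district → Standard Certificate not required.
[R3] offers overnight accommodation → General Business Registration required.
[R4] is located in a residentially zoned district → exempt from Municipal Permit.
[R5] employees 75 < 86; is located in a residentially zoned district → Large Employer Certificate not required.
[R6] is located in a residentially zoned district (not: is located in Zone C) → Compliance License not required.
[R7] employees 75 ≥ 31; offers overnight accommodation → Municipal Permit required.
[R8] offers overnight accommodation; is located in a residentially zoned district → Compliance Permit required.
[R9] offers overnight accommodation → Commercial Permit required.
[R10] employees 75 < 80 → Operating Permit required.
[R11] employees 75 ≤ 97 → Regulatory Registration not required.
[R12] employees 75 ≤ 76; is located in a residentially zoned district → Commercial Certificate required.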